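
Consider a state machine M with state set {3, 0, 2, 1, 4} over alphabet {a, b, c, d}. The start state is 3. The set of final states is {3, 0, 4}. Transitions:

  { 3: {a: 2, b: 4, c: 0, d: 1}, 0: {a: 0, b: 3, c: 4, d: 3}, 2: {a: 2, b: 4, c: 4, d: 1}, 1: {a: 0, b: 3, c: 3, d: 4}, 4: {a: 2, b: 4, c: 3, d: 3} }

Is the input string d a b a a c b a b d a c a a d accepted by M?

start at 3
read 'd': 3 → 1
read 'a': 1 → 0
read 'b': 0 → 3
read 'a': 3 → 2
read 'a': 2 → 2
read 'c': 2 → 4
read 'b': 4 → 4
read 'a': 4 → 2
read 'b': 2 → 4
read 'd': 4 → 3
read 'a': 3 → 2
read 'c': 2 → 4
read 'a': 4 → 2
read 'a': 2 → 2
read 'd': 2 → 1
End state 1 is not accepting.

No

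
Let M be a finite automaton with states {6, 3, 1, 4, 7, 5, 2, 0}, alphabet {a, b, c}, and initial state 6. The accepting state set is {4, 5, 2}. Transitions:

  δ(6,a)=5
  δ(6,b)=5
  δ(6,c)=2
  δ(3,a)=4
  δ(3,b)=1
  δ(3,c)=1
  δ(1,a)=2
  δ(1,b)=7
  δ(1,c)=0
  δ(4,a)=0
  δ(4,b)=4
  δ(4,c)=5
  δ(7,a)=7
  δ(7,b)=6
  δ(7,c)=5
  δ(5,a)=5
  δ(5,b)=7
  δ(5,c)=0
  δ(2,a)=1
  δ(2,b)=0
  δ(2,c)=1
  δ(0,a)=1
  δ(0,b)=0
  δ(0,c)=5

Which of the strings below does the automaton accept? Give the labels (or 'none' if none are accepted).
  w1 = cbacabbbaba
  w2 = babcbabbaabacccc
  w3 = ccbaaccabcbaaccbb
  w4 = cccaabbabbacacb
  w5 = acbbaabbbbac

w1:
  start at 6
  read 'c': 6 → 2
  read 'b': 2 → 0
  read 'a': 0 → 1
  read 'c': 1 → 0
  read 'a': 0 → 1
  read 'b': 1 → 7
  read 'b': 7 → 6
  read 'b': 6 → 5
  read 'a': 5 → 5
  read 'b': 5 → 7
  read 'a': 7 → 7
  end 7, rejected
w2:
  start at 6
  read 'b': 6 → 5
  read 'a': 5 → 5
  read 'b': 5 → 7
  read 'c': 7 → 5
  read 'b': 5 → 7
  read 'a': 7 → 7
  read 'b': 7 → 6
  read 'b': 6 → 5
  read 'a': 5 → 5
  read 'a': 5 → 5
  read 'b': 5 → 7
  read 'a': 7 → 7
  read 'c': 7 → 5
  read 'c': 5 → 0
  read 'c': 0 → 5
  read 'c': 5 → 0
  end 0, rejected
w3:
  start at 6
  read 'c': 6 → 2
  read 'c': 2 → 1
  read 'b': 1 → 7
  read 'a': 7 → 7
  read 'a': 7 → 7
  read 'c': 7 → 5
  read 'c': 5 → 0
  read 'a': 0 → 1
  read 'b': 1 → 7
  read 'c': 7 → 5
  read 'b': 5 → 7
  read 'a': 7 → 7
  read 'a': 7 → 7
  read 'c': 7 → 5
  read 'c': 5 → 0
  read 'b': 0 → 0
  read 'b': 0 → 0
  end 0, rejected
w4:
  start at 6
  read 'c': 6 → 2
  read 'c': 2 → 1
  read 'c': 1 → 0
  read 'a': 0 → 1
  read 'a': 1 → 2
  read 'b': 2 → 0
  read 'b': 0 → 0
  read 'a': 0 → 1
  read 'b': 1 → 7
  read 'b': 7 → 6
  read 'a': 6 → 5
  read 'c': 5 → 0
  read 'a': 0 → 1
  read 'c': 1 → 0
  read 'b': 0 → 0
  end 0, rejected
w5:
  start at 6
  read 'a': 6 → 5
  read 'c': 5 → 0
  read 'b': 0 → 0
  read 'b': 0 → 0
  read 'a': 0 → 1
  read 'a': 1 → 2
  read 'b': 2 → 0
  read 'b': 0 → 0
  read 'b': 0 → 0
  read 'b': 0 → 0
  read 'a': 0 → 1
  read 'c': 1 → 0
  end 0, rejected

none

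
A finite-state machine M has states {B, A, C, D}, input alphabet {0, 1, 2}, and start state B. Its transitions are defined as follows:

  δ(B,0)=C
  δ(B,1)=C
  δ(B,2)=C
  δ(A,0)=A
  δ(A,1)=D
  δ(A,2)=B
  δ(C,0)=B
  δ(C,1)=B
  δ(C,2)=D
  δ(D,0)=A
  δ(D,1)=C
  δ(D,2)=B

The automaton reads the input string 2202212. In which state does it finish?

C

B → C → D → A → B → C → B → C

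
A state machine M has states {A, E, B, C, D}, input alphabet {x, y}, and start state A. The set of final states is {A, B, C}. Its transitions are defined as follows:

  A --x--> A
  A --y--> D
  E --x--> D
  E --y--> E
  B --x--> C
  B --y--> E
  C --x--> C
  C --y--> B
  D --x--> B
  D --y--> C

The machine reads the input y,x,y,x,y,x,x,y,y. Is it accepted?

No

A → D → B → E → D → C → C → C → B → E
End state E is not accepting.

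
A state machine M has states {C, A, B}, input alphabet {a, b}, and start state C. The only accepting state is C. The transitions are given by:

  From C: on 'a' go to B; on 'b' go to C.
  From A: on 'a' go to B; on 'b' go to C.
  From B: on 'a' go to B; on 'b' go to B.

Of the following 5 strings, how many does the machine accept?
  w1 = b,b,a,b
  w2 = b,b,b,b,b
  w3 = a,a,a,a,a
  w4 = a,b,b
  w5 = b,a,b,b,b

w1: Trace: C -b-> C -b-> C -a-> B -b-> B  → end B, rejected
w2: Trace: C -b-> C -b-> C -b-> C -b-> C -b-> C  → end C, accepted
w3: Trace: C -a-> B -a-> B -a-> B -a-> B -a-> B  → end B, rejected
w4: Trace: C -a-> B -b-> B -b-> B  → end B, rejected
w5: Trace: C -b-> C -a-> B -b-> B -b-> B -b-> B  → end B, rejected

1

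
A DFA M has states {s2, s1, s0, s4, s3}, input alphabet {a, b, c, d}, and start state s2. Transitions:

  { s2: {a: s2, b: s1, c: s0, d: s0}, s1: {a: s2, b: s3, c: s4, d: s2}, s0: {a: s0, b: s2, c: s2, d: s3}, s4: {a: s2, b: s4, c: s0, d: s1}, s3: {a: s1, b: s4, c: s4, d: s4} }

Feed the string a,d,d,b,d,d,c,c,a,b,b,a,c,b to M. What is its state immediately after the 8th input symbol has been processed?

s2 → s2 → s0 → s3 → s4 → s1 → s2 → s0 → s2
After 8 symbols: s2.

s2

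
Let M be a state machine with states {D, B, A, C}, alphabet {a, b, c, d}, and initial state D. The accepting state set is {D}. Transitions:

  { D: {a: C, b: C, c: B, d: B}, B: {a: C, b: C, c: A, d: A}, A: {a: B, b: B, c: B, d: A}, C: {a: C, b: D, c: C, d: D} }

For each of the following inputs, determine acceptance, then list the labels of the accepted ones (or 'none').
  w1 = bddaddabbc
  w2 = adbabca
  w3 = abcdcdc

none

w1: D → C → D → B → C → D → B → C → D → C → C  → end C, rejected
w2: D → C → D → C → C → D → B → C  → end C, rejected
w3: D → C → D → B → A → B → A → B  → end B, rejected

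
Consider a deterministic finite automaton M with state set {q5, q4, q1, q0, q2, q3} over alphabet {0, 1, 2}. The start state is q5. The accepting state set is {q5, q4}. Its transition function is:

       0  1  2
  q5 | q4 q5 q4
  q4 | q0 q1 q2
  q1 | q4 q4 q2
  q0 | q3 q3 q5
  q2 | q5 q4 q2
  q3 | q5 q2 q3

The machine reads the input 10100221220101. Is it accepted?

q5 → q5 → q4 → q1 → q4 → q0 → q5 → q4 → q1 → q2 → q2 → q5 → q5 → q4 → q1
End state q1 is not accepting.

No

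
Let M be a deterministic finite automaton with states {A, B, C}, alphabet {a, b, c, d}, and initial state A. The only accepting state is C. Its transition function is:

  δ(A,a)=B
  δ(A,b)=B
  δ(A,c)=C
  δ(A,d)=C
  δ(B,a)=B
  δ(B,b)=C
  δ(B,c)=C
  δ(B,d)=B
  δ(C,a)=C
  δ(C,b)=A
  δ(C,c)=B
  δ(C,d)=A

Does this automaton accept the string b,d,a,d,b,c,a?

A → B → B → B → B → C → B → B
End state B is not accepting.

No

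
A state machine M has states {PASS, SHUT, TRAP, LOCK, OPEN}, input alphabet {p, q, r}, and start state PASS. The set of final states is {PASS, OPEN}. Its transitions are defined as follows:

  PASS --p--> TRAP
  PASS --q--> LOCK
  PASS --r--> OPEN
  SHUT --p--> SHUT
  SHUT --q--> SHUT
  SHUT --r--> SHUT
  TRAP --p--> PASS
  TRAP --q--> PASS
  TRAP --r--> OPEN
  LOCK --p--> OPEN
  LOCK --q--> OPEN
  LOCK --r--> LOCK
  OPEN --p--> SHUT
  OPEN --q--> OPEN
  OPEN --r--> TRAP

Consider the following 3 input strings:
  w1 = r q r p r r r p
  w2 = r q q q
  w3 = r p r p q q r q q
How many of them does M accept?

w1: PASS → OPEN → OPEN → TRAP → PASS → OPEN → TRAP → OPEN → SHUT  → end SHUT, rejected
w2: PASS → OPEN → OPEN → OPEN → OPEN  → end OPEN, accepted
w3: PASS → OPEN → SHUT → SHUT → SHUT → SHUT → SHUT → SHUT → SHUT → SHUT  → end SHUT, rejected

1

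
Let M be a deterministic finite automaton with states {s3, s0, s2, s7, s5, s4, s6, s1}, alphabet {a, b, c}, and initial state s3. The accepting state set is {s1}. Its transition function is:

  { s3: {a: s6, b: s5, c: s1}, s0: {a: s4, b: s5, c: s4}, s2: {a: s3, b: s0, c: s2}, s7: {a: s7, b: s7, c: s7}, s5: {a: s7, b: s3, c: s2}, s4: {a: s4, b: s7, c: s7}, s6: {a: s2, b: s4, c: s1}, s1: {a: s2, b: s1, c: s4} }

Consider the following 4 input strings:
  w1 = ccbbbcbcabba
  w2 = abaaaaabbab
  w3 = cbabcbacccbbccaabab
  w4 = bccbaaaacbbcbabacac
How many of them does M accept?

w1: s3 → s1 → s4 → s7 → s7 → s7 → s7 → s7 → s7 → s7 → s7 → s7 → s7  → end s7, rejected
w2: s3 → s6 → s4 → s4 → s4 → s4 → s4 → s4 → s7 → s7 → s7 → s7  → end s7, rejected
w3: s3 → s1 → s1 → s2 → s0 → s4 → s7 → s7 → s7 → s7 → s7 → s7 → s7 → s7 → s7 → s7 → s7 → s7 → s7 → s7  → end s7, rejected
w4: s3 → s5 → s2 → s2 → s0 → s4 → s4 → s4 → s4 → s7 → s7 → s7 → s7 → s7 → s7 → s7 → s7 → s7 → s7 → s7  → end s7, rejected

0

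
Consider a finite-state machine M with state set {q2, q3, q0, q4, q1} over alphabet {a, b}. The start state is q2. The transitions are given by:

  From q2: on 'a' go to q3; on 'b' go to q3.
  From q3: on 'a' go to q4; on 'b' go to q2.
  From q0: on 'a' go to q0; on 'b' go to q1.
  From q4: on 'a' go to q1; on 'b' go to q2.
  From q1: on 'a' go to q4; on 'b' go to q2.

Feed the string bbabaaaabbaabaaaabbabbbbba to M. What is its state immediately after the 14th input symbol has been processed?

Trace: q2 -b-> q3 -b-> q2 -a-> q3 -b-> q2 -a-> q3 -a-> q4 -a-> q1 -a-> q4 -b-> q2 -b-> q3 -a-> q4 -a-> q1 -b-> q2 -a-> q3
After 14 symbols: q3.

q3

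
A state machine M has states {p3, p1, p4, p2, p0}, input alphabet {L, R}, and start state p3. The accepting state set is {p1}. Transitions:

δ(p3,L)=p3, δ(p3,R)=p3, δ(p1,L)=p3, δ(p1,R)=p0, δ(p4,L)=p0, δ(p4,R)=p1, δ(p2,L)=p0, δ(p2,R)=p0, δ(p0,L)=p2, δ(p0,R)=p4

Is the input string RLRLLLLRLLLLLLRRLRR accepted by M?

No

start at p3
read 'R': p3 → p3
read 'L': p3 → p3
read 'R': p3 → p3
read 'L': p3 → p3
read 'L': p3 → p3
read 'L': p3 → p3
read 'L': p3 → p3
read 'R': p3 → p3
read 'L': p3 → p3
read 'L': p3 → p3
read 'L': p3 → p3
read 'L': p3 → p3
read 'L': p3 → p3
read 'L': p3 → p3
read 'R': p3 → p3
read 'R': p3 → p3
read 'L': p3 → p3
read 'R': p3 → p3
read 'R': p3 → p3
End state p3 is not accepting.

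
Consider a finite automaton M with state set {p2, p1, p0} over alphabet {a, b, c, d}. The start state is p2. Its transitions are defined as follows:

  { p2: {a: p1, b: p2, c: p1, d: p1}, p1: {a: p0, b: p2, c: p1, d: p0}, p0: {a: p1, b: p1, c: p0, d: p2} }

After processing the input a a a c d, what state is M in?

start at p2
read 'a': p2 → p1
read 'a': p1 → p0
read 'a': p0 → p1
read 'c': p1 → p1
read 'd': p1 → p0

p0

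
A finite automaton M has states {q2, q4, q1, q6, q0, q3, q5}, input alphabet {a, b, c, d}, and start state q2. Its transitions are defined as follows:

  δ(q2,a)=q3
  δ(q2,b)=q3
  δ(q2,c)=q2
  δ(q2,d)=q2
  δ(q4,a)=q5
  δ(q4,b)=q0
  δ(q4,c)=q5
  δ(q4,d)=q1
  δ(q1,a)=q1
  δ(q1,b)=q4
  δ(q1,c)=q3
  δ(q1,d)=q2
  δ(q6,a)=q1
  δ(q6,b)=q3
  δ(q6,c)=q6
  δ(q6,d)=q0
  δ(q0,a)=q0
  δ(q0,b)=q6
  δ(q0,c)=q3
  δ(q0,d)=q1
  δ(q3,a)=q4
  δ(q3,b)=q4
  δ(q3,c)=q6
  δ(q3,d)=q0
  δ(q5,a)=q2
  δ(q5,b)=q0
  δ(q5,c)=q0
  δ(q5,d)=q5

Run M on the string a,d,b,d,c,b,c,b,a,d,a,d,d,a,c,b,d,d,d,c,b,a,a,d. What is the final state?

Trace: q2 -a-> q3 -d-> q0 -b-> q6 -d-> q0 -c-> q3 -b-> q4 -c-> q5 -b-> q0 -a-> q0 -d-> q1 -a-> q1 -d-> q2 -d-> q2 -a-> q3 -c-> q6 -b-> q3 -d-> q0 -d-> q1 -d-> q2 -c-> q2 -b-> q3 -a-> q4 -a-> q5 -d-> q5

q5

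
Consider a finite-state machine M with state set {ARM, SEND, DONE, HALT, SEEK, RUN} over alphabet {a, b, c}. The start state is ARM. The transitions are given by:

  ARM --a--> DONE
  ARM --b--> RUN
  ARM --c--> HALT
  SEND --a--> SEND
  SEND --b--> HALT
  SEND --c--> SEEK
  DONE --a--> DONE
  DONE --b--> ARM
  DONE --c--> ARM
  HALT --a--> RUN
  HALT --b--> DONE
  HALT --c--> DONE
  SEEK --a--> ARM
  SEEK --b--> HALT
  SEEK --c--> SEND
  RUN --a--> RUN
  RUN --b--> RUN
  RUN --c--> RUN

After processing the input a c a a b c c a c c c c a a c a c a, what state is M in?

DONE

ARM → DONE → ARM → DONE → DONE → ARM → HALT → DONE → DONE → ARM → HALT → DONE → ARM → DONE → DONE → ARM → DONE → ARM → DONE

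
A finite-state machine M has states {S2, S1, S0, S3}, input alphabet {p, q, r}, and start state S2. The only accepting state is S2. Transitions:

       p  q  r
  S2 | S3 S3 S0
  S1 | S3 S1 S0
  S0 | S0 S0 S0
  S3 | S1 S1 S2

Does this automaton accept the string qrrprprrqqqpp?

Trace: S2 -q-> S3 -r-> S2 -r-> S0 -p-> S0 -r-> S0 -p-> S0 -r-> S0 -r-> S0 -q-> S0 -q-> S0 -q-> S0 -p-> S0 -p-> S0
End state S0 is not accepting.

No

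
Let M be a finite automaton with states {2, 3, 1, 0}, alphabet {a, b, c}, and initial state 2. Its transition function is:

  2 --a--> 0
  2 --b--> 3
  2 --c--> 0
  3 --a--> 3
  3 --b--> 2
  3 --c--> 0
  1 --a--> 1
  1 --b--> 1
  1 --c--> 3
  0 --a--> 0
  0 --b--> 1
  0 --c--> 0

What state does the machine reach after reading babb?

3

Trace: 2 -b-> 3 -a-> 3 -b-> 2 -b-> 3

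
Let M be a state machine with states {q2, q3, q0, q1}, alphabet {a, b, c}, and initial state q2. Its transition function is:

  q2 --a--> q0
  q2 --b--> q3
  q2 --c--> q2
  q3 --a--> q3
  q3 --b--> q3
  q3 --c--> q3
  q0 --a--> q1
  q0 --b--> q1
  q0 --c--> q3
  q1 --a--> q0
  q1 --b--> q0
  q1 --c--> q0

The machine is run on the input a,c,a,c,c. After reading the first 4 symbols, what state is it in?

q3

start at q2
read 'a': q2 → q0
read 'c': q0 → q3
read 'a': q3 → q3
read 'c': q3 → q3
After 4 symbols: q3.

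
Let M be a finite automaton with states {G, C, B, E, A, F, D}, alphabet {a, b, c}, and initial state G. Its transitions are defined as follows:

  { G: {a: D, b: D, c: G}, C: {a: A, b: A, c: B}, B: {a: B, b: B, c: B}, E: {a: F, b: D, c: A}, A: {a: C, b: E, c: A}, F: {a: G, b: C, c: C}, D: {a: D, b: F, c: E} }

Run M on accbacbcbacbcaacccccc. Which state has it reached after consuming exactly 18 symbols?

A

G → D → E → A → E → F → C → A → A → E → F → C → A → A → C → A → A → A → A
After 18 symbols: A.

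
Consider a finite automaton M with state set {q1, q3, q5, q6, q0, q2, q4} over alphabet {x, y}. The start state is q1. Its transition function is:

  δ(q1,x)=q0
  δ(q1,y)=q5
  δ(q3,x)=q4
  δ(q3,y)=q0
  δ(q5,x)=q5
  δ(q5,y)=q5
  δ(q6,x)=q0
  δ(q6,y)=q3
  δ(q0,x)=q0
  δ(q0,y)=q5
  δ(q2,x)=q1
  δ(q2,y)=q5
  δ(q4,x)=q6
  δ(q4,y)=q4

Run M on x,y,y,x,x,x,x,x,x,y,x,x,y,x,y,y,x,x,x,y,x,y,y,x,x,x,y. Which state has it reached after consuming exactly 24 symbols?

Trace: q1 -x-> q0 -y-> q5 -y-> q5 -x-> q5 -x-> q5 -x-> q5 -x-> q5 -x-> q5 -x-> q5 -y-> q5 -x-> q5 -x-> q5 -y-> q5 -x-> q5 -y-> q5 -y-> q5 -x-> q5 -x-> q5 -x-> q5 -y-> q5 -x-> q5 -y-> q5 -y-> q5 -x-> q5
After 24 symbols: q5.

q5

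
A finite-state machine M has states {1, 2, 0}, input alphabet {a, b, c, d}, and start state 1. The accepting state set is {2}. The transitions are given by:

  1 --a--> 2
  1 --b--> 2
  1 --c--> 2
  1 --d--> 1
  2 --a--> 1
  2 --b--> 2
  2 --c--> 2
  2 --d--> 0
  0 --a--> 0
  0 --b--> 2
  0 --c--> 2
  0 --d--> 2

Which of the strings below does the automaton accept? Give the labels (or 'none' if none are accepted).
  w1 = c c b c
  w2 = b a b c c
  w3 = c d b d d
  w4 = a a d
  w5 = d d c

w1, w2, w3, w5

w1: 1 → 2 → 2 → 2 → 2  → end 2, accepted
w2: 1 → 2 → 1 → 2 → 2 → 2  → end 2, accepted
w3: 1 → 2 → 0 → 2 → 0 → 2  → end 2, accepted
w4: 1 → 2 → 1 → 1  → end 1, rejected
w5: 1 → 1 → 1 → 2  → end 2, accepted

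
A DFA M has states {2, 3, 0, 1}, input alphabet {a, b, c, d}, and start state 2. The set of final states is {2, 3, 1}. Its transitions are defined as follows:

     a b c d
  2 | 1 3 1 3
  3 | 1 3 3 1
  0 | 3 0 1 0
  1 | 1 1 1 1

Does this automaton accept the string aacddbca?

start at 2
read 'a': 2 → 1
read 'a': 1 → 1
read 'c': 1 → 1
read 'd': 1 → 1
read 'd': 1 → 1
read 'b': 1 → 1
read 'c': 1 → 1
read 'a': 1 → 1
End state 1 is accepting.

Yes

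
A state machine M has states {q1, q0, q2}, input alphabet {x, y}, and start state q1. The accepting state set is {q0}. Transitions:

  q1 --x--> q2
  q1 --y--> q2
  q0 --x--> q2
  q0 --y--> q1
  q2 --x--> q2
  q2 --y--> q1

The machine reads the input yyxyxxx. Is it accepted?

No

q1 → q2 → q1 → q2 → q1 → q2 → q2 → q2
End state q2 is not accepting.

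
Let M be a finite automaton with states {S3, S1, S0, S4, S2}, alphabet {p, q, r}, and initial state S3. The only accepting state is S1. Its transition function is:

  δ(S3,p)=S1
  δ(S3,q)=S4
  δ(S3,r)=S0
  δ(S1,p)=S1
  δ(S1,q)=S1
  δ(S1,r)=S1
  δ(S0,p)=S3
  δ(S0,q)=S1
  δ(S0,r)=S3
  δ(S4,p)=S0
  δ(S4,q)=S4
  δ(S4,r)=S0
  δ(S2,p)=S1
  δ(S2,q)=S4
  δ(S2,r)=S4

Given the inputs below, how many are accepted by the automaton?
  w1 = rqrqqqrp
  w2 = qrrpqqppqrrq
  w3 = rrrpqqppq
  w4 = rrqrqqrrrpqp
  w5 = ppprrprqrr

4

w1:
  start at S3
  read 'r': S3 → S0
  read 'q': S0 → S1
  read 'r': S1 → S1
  read 'q': S1 → S1
  read 'q': S1 → S1
  read 'q': S1 → S1
  read 'r': S1 → S1
  read 'p': S1 → S1
  end S1, accepted
w2:
  start at S3
  read 'q': S3 → S4
  read 'r': S4 → S0
  read 'r': S0 → S3
  read 'p': S3 → S1
  read 'q': S1 → S1
  read 'q': S1 → S1
  read 'p': S1 → S1
  read 'p': S1 → S1
  read 'q': S1 → S1
  read 'r': S1 → S1
  read 'r': S1 → S1
  read 'q': S1 → S1
  end S1, accepted
w3:
  start at S3
  read 'r': S3 → S0
  read 'r': S0 → S3
  read 'r': S3 → S0
  read 'p': S0 → S3
  read 'q': S3 → S4
  read 'q': S4 → S4
  read 'p': S4 → S0
  read 'p': S0 → S3
  read 'q': S3 → S4
  end S4, rejected
w4:
  start at S3
  read 'r': S3 → S0
  read 'r': S0 → S3
  read 'q': S3 → S4
  read 'r': S4 → S0
  read 'q': S0 → S1
  read 'q': S1 → S1
  read 'r': S1 → S1
  read 'r': S1 → S1
  read 'r': S1 → S1
  read 'p': S1 → S1
  read 'q': S1 → S1
  read 'p': S1 → S1
  end S1, accepted
w5:
  start at S3
  read 'p': S3 → S1
  read 'p': S1 → S1
  read 'p': S1 → S1
  read 'r': S1 → S1
  read 'r': S1 → S1
  read 'p': S1 → S1
  read 'r': S1 → S1
  read 'q': S1 → S1
  read 'r': S1 → S1
  read 'r': S1 → S1
  end S1, accepted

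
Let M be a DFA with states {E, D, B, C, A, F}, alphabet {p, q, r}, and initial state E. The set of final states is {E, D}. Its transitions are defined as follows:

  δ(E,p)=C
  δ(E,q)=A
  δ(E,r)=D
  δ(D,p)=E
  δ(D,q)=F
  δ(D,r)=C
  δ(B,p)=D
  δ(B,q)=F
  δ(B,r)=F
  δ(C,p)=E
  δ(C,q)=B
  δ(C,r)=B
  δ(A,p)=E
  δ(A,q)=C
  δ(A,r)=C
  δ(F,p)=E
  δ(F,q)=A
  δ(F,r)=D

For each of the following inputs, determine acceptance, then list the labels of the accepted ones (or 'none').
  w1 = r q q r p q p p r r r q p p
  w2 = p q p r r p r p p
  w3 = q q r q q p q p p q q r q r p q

none

w1: Trace: E -r-> D -q-> F -q-> A -r-> C -p-> E -q-> A -p-> E -p-> C -r-> B -r-> F -r-> D -q-> F -p-> E -p-> C  → end C, rejected
w2: Trace: E -p-> C -q-> B -p-> D -r-> C -r-> B -p-> D -r-> C -p-> E -p-> C  → end C, rejected
w3: Trace: E -q-> A -q-> C -r-> B -q-> F -q-> A -p-> E -q-> A -p-> E -p-> C -q-> B -q-> F -r-> D -q-> F -r-> D -p-> E -q-> A  → end A, rejected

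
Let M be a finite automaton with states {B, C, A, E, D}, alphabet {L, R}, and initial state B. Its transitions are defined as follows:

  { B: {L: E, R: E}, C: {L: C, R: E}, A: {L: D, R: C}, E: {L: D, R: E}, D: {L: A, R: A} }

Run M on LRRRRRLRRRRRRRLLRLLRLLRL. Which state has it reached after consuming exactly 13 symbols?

E

Trace: B -L-> E -R-> E -R-> E -R-> E -R-> E -R-> E -L-> D -R-> A -R-> C -R-> E -R-> E -R-> E -R-> E
After 13 symbols: E.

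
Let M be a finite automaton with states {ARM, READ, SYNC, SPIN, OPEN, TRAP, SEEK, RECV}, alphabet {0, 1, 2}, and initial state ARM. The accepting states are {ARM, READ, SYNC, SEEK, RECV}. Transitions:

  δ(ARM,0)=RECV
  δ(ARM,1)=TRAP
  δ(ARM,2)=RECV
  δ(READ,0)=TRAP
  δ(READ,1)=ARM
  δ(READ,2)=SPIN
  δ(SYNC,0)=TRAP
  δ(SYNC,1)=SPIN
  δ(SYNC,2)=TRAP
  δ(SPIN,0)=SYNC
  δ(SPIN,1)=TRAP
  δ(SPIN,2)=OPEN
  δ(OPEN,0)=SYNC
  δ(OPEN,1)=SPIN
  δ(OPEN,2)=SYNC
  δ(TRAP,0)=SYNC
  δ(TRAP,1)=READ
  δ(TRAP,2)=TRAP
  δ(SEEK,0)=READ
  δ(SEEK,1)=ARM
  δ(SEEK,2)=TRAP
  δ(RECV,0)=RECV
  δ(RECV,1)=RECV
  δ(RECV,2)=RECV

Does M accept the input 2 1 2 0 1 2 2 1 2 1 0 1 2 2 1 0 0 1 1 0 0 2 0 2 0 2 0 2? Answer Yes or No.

start at ARM
read '2': ARM → RECV
read '1': RECV → RECV
read '2': RECV → RECV
read '0': RECV → RECV
read '1': RECV → RECV
read '2': RECV → RECV
read '2': RECV → RECV
read '1': RECV → RECV
read '2': RECV → RECV
read '1': RECV → RECV
read '0': RECV → RECV
read '1': RECV → RECV
read '2': RECV → RECV
read '2': RECV → RECV
read '1': RECV → RECV
read '0': RECV → RECV
read '0': RECV → RECV
read '1': RECV → RECV
read '1': RECV → RECV
read '0': RECV → RECV
read '0': RECV → RECV
read '2': RECV → RECV
read '0': RECV → RECV
read '2': RECV → RECV
read '0': RECV → RECV
read '2': RECV → RECV
read '0': RECV → RECV
read '2': RECV → RECV
End state RECV is accepting.

Yes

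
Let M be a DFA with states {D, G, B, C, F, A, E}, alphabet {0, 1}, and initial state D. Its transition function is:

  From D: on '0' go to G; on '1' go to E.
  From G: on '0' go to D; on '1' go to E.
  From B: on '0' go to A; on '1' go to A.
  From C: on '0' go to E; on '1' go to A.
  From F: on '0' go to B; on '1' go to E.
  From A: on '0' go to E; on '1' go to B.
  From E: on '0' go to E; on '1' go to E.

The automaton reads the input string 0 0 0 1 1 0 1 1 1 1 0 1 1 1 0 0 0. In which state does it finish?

Trace: D -0-> G -0-> D -0-> G -1-> E -1-> E -0-> E -1-> E -1-> E -1-> E -1-> E -0-> E -1-> E -1-> E -1-> E -0-> E -0-> E -0-> E

E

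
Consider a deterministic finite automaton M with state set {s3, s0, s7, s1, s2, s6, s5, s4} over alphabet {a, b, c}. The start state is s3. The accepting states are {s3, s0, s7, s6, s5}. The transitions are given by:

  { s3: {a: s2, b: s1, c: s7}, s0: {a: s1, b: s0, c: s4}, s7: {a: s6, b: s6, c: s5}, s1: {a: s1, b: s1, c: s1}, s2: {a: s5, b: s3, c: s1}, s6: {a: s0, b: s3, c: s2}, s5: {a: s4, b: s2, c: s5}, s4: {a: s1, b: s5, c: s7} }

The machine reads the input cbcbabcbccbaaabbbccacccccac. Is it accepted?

No

Trace: s3 -c-> s7 -b-> s6 -c-> s2 -b-> s3 -a-> s2 -b-> s3 -c-> s7 -b-> s6 -c-> s2 -c-> s1 -b-> s1 -a-> s1 -a-> s1 -a-> s1 -b-> s1 -b-> s1 -b-> s1 -c-> s1 -c-> s1 -a-> s1 -c-> s1 -c-> s1 -c-> s1 -c-> s1 -c-> s1 -a-> s1 -c-> s1
End state s1 is not accepting.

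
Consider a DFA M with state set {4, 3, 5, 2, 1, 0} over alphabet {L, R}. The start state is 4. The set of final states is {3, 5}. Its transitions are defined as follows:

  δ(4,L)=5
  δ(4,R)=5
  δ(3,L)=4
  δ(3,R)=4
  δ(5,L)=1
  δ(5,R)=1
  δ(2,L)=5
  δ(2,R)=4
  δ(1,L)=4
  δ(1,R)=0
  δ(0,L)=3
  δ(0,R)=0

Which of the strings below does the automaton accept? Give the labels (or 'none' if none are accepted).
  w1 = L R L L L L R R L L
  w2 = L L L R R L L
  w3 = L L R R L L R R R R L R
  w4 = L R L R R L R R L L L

w1, w2

w1:
  start at 4
  read 'L': 4 → 5
  read 'R': 5 → 1
  read 'L': 1 → 4
  read 'L': 4 → 5
  read 'L': 5 → 1
  read 'L': 1 → 4
  read 'R': 4 → 5
  read 'R': 5 → 1
  read 'L': 1 → 4
  read 'L': 4 → 5
  end 5, accepted
w2:
  start at 4
  read 'L': 4 → 5
  read 'L': 5 → 1
  read 'L': 1 → 4
  read 'R': 4 → 5
  read 'R': 5 → 1
  read 'L': 1 → 4
  read 'L': 4 → 5
  end 5, accepted
w3:
  start at 4
  read 'L': 4 → 5
  read 'L': 5 → 1
  read 'R': 1 → 0
  read 'R': 0 → 0
  read 'L': 0 → 3
  read 'L': 3 → 4
  read 'R': 4 → 5
  read 'R': 5 → 1
  read 'R': 1 → 0
  read 'R': 0 → 0
  read 'L': 0 → 3
  read 'R': 3 → 4
  end 4, rejected
w4:
  start at 4
  read 'L': 4 → 5
  read 'R': 5 → 1
  read 'L': 1 → 4
  read 'R': 4 → 5
  read 'R': 5 → 1
  read 'L': 1 → 4
  read 'R': 4 → 5
  read 'R': 5 → 1
  read 'L': 1 → 4
  read 'L': 4 → 5
  read 'L': 5 → 1
  end 1, rejected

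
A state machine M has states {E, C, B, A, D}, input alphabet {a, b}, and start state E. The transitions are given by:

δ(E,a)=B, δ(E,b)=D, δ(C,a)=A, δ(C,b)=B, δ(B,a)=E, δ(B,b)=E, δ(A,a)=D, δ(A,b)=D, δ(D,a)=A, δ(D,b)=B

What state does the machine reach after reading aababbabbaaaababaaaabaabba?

B

start at E
read 'a': E → B
read 'a': B → E
read 'b': E → D
read 'a': D → A
read 'b': A → D
read 'b': D → B
read 'a': B → E
read 'b': E → D
read 'b': D → B
read 'a': B → E
read 'a': E → B
read 'a': B → E
read 'a': E → B
read 'b': B → E
read 'a': E → B
read 'b': B → E
read 'a': E → B
read 'a': B → E
read 'a': E → B
read 'a': B → E
read 'b': E → D
read 'a': D → A
read 'a': A → D
read 'b': D → B
read 'b': B → E
read 'a': E → B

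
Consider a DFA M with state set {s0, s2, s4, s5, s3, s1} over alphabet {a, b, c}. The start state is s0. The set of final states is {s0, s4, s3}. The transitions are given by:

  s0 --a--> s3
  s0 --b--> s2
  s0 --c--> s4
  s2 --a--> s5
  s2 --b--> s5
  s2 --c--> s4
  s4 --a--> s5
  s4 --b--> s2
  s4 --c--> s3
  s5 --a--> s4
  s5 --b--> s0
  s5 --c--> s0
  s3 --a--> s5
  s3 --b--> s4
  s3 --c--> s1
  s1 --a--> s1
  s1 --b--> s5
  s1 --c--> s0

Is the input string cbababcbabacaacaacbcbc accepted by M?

Yes

s0 → s4 → s2 → s5 → s0 → s3 → s4 → s3 → s4 → s5 → s0 → s3 → s1 → s1 → s1 → s0 → s3 → s5 → s0 → s2 → s4 → s2 → s4
End state s4 is accepting.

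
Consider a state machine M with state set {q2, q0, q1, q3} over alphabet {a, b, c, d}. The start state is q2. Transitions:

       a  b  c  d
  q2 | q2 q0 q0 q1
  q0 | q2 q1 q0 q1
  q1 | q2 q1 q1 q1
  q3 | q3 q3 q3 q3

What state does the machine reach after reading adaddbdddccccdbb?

q1

start at q2
read 'a': q2 → q2
read 'd': q2 → q1
read 'a': q1 → q2
read 'd': q2 → q1
read 'd': q1 → q1
read 'b': q1 → q1
read 'd': q1 → q1
read 'd': q1 → q1
read 'd': q1 → q1
read 'c': q1 → q1
read 'c': q1 → q1
read 'c': q1 → q1
read 'c': q1 → q1
read 'd': q1 → q1
read 'b': q1 → q1
read 'b': q1 → q1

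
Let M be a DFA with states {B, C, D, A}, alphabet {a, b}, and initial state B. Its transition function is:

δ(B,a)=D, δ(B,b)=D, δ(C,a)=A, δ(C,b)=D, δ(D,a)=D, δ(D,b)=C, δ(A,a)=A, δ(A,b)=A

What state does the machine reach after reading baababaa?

A

Trace: B -b-> D -a-> D -a-> D -b-> C -a-> A -b-> A -a-> A -a-> A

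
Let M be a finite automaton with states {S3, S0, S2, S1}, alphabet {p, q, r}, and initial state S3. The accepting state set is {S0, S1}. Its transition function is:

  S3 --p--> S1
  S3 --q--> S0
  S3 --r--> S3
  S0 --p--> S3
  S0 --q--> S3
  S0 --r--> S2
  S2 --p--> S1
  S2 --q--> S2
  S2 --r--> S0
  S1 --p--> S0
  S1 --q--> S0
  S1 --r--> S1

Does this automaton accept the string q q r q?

Trace: S3 -q-> S0 -q-> S3 -r-> S3 -q-> S0
End state S0 is accepting.

Yes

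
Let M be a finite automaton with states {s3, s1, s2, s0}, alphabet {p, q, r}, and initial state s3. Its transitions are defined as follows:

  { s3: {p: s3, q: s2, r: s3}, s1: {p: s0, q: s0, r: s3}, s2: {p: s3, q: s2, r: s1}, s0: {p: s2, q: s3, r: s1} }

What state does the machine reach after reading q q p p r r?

start at s3
read 'q': s3 → s2
read 'q': s2 → s2
read 'p': s2 → s3
read 'p': s3 → s3
read 'r': s3 → s3
read 'r': s3 → s3

s3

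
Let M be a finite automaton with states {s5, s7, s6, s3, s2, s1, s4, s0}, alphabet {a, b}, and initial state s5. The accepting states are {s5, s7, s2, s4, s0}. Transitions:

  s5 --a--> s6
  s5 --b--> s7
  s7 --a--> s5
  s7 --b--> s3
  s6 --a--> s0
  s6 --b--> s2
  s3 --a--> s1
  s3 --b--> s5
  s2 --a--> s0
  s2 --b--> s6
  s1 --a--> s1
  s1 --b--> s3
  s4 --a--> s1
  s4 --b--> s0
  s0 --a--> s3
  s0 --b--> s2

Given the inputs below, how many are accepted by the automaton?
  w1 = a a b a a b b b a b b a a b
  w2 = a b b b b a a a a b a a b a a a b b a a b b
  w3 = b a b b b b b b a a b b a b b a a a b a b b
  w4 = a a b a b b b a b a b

3

w1: s5 → s6 → s0 → s2 → s0 → s3 → s5 → s7 → s3 → s1 → s3 → s5 → s6 → s0 → s2  → end s2, accepted
w2: s5 → s6 → s2 → s6 → s2 → s6 → s0 → s3 → s1 → s1 → s3 → s1 → s1 → s3 → s1 → s1 → s1 → s3 → s5 → s6 → s0 → s2 → s6  → end s6, rejected
w3: s5 → s7 → s5 → s7 → s3 → s5 → s7 → s3 → s5 → s6 → s0 → s2 → s6 → s0 → s2 → s6 → s0 → s3 → s1 → s3 → s1 → s3 → s5  → end s5, accepted
w4: s5 → s6 → s0 → s2 → s0 → s2 → s6 → s2 → s0 → s2 → s0 → s2  → end s2, accepted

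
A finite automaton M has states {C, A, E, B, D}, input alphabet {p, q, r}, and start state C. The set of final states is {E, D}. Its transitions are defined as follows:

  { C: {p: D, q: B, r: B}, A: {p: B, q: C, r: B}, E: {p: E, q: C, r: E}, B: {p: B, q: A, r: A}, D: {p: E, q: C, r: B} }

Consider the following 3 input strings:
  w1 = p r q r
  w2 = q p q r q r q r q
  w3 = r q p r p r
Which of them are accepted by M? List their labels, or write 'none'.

none

w1:
  start at C
  read 'p': C → D
  read 'r': D → B
  read 'q': B → A
  read 'r': A → B
  end B, rejected
w2:
  start at C
  read 'q': C → B
  read 'p': B → B
  read 'q': B → A
  read 'r': A → B
  read 'q': B → A
  read 'r': A → B
  read 'q': B → A
  read 'r': A → B
  read 'q': B → A
  end A, rejected
w3:
  start at C
  read 'r': C → B
  read 'q': B → A
  read 'p': A → B
  read 'r': B → A
  read 'p': A → B
  read 'r': B → A
  end A, rejected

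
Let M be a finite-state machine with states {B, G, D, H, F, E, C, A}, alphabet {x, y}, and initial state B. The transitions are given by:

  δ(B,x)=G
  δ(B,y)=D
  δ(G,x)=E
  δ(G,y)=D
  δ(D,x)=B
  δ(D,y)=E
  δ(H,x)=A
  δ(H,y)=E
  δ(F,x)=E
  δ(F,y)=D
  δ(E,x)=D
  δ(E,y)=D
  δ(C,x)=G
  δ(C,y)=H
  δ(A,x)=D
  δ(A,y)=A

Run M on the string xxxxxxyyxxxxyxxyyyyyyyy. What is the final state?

Trace: B -x-> G -x-> E -x-> D -x-> B -x-> G -x-> E -y-> D -y-> E -x-> D -x-> B -x-> G -x-> E -y-> D -x-> B -x-> G -y-> D -y-> E -y-> D -y-> E -y-> D -y-> E -y-> D -y-> E

E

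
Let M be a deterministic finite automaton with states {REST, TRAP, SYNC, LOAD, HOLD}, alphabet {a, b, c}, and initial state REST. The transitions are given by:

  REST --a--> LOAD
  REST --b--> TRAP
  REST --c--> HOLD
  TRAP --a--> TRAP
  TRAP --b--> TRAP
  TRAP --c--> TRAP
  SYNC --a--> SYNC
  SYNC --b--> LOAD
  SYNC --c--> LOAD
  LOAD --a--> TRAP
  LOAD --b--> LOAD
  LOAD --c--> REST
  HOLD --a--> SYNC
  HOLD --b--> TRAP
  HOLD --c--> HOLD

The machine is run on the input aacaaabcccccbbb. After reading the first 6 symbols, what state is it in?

TRAP

REST → LOAD → TRAP → TRAP → TRAP → TRAP → TRAP
After 6 symbols: TRAP.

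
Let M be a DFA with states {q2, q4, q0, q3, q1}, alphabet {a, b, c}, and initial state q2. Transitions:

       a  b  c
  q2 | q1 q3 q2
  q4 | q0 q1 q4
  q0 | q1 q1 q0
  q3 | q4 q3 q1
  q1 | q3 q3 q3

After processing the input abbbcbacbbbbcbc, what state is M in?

q1

start at q2
read 'a': q2 → q1
read 'b': q1 → q3
read 'b': q3 → q3
read 'b': q3 → q3
read 'c': q3 → q1
read 'b': q1 → q3
read 'a': q3 → q4
read 'c': q4 → q4
read 'b': q4 → q1
read 'b': q1 → q3
read 'b': q3 → q3
read 'b': q3 → q3
read 'c': q3 → q1
read 'b': q1 → q3
read 'c': q3 → q1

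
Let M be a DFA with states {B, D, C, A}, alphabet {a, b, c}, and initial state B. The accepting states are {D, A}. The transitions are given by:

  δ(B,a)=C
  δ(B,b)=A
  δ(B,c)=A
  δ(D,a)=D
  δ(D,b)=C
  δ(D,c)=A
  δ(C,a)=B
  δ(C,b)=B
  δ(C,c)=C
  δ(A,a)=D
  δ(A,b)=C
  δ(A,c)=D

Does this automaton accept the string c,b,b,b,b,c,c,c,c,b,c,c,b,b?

No

Trace: B -c-> A -b-> C -b-> B -b-> A -b-> C -c-> C -c-> C -c-> C -c-> C -b-> B -c-> A -c-> D -b-> C -b-> B
End state B is not accepting.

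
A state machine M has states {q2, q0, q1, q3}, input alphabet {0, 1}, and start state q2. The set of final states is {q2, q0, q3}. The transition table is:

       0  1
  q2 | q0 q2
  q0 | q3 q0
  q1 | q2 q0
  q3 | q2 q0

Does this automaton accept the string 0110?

Yes

q2 → q0 → q0 → q0 → q3
End state q3 is accepting.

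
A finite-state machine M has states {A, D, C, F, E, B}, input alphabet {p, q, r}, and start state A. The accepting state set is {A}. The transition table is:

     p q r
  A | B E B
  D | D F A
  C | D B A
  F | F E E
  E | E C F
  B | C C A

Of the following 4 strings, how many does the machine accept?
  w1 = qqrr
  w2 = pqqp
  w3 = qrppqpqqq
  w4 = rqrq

0

w1: Trace: A -q-> E -q-> C -r-> A -r-> B  → end B, rejected
w2: Trace: A -p-> B -q-> C -q-> B -p-> C  → end C, rejected
w3: Trace: A -q-> E -r-> F -p-> F -p-> F -q-> E -p-> E -q-> C -q-> B -q-> C  → end C, rejected
w4: Trace: A -r-> B -q-> C -r-> A -q-> E  → end E, rejected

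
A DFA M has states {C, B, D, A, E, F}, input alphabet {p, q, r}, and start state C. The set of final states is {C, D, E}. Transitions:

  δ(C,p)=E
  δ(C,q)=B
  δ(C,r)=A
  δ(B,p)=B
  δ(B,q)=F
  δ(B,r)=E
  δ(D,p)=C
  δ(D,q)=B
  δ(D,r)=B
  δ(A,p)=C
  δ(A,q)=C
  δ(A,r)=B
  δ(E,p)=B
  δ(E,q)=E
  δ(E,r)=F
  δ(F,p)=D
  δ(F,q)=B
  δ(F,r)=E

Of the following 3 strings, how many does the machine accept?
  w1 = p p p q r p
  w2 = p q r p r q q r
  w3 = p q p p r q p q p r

w1: C → E → B → B → F → E → B  → end B, rejected
w2: C → E → E → F → D → B → F → B → E  → end E, accepted
w3: C → E → E → B → B → E → E → B → F → D → B  → end B, rejected

1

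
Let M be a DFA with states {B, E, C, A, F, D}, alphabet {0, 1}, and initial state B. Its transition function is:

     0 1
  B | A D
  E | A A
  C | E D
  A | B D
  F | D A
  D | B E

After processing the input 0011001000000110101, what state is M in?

start at B
read '0': B → A
read '0': A → B
read '1': B → D
read '1': D → E
read '0': E → A
read '0': A → B
read '1': B → D
read '0': D → B
read '0': B → A
read '0': A → B
read '0': B → A
read '0': A → B
read '0': B → A
read '1': A → D
read '1': D → E
read '0': E → A
read '1': A → D
read '0': D → B
read '1': B → D

D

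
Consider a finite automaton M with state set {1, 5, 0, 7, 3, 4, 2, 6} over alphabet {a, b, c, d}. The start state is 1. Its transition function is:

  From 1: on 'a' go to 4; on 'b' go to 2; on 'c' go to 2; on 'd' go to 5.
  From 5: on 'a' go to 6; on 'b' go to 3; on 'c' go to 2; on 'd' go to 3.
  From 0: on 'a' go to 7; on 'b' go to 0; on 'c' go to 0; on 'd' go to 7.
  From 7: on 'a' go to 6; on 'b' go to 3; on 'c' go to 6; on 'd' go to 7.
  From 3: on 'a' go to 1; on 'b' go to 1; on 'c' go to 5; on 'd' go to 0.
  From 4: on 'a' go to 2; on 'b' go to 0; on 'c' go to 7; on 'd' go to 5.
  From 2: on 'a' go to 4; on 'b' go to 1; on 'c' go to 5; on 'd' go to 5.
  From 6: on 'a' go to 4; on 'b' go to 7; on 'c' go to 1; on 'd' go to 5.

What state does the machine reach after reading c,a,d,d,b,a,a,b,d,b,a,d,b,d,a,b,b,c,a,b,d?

7

start at 1
read 'c': 1 → 2
read 'a': 2 → 4
read 'd': 4 → 5
read 'd': 5 → 3
read 'b': 3 → 1
read 'a': 1 → 4
read 'a': 4 → 2
read 'b': 2 → 1
read 'd': 1 → 5
read 'b': 5 → 3
read 'a': 3 → 1
read 'd': 1 → 5
read 'b': 5 → 3
read 'd': 3 → 0
read 'a': 0 → 7
read 'b': 7 → 3
read 'b': 3 → 1
read 'c': 1 → 2
read 'a': 2 → 4
read 'b': 4 → 0
read 'd': 0 → 7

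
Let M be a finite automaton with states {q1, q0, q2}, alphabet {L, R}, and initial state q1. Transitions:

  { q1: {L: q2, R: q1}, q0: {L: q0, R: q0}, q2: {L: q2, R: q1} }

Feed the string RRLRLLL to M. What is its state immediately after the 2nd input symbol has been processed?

q1

start at q1
read 'R': q1 → q1
read 'R': q1 → q1
After 2 symbols: q1.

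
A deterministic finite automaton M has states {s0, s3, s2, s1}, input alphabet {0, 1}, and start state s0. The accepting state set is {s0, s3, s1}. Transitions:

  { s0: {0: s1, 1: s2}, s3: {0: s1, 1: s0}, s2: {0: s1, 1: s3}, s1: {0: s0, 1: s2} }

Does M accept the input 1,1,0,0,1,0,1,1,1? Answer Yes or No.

Yes

s0 → s2 → s3 → s1 → s0 → s2 → s1 → s2 → s3 → s0
End state s0 is accepting.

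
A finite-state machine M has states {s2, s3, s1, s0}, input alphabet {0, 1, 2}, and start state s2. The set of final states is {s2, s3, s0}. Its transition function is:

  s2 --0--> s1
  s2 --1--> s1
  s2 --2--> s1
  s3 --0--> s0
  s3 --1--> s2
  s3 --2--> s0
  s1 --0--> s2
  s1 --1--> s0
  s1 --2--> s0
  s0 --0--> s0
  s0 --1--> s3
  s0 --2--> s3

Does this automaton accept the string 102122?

Yes

Trace: s2 -1-> s1 -0-> s2 -2-> s1 -1-> s0 -2-> s3 -2-> s0
End state s0 is accepting.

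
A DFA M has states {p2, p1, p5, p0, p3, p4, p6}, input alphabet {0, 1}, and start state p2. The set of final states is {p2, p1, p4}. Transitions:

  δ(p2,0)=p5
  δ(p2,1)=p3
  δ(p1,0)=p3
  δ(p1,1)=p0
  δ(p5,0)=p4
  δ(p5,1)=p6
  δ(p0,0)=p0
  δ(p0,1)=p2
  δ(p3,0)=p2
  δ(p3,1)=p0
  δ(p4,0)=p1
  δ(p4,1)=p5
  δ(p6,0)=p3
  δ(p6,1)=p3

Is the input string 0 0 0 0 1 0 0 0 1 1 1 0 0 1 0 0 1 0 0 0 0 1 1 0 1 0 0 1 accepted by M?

p2 → p5 → p4 → p1 → p3 → p0 → p0 → p0 → p0 → p2 → p3 → p0 → p0 → p0 → p2 → p5 → p4 → p5 → p4 → p1 → p3 → p2 → p3 → p0 → p0 → p2 → p5 → p4 → p5
End state p5 is not accepting.

No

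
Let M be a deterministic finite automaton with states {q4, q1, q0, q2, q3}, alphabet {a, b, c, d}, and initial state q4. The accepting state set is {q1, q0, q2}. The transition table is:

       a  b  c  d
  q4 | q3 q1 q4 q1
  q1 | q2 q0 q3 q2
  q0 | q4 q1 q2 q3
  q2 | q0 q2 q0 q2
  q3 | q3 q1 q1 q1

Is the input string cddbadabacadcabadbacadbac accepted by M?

q4 → q4 → q1 → q2 → q2 → q0 → q3 → q3 → q1 → q2 → q0 → q4 → q1 → q3 → q3 → q1 → q2 → q2 → q2 → q0 → q2 → q0 → q3 → q1 → q2 → q0
End state q0 is accepting.

Yes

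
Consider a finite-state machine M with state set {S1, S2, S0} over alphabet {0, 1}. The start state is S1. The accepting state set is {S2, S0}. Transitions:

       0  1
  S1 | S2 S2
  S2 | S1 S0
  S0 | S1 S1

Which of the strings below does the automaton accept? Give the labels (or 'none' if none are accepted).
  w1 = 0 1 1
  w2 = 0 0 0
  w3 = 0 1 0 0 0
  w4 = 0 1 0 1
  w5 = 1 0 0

w2, w4, w5

w1:
  start at S1
  read '0': S1 → S2
  read '1': S2 → S0
  read '1': S0 → S1
  end S1, rejected
w2:
  start at S1
  read '0': S1 → S2
  read '0': S2 → S1
  read '0': S1 → S2
  end S2, accepted
w3:
  start at S1
  read '0': S1 → S2
  read '1': S2 → S0
  read '0': S0 → S1
  read '0': S1 → S2
  read '0': S2 → S1
  end S1, rejected
w4:
  start at S1
  read '0': S1 → S2
  read '1': S2 → S0
  read '0': S0 → S1
  read '1': S1 → S2
  end S2, accepted
w5:
  start at S1
  read '1': S1 → S2
  read '0': S2 → S1
  read '0': S1 → S2
  end S2, accepted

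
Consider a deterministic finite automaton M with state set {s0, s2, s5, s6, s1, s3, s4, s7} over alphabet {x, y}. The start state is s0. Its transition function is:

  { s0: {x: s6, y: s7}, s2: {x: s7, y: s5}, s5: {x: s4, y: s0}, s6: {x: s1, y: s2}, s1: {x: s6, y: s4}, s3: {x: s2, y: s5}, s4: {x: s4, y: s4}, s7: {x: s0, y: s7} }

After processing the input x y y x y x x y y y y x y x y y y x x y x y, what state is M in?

s0 → s6 → s2 → s5 → s4 → s4 → s4 → s4 → s4 → s4 → s4 → s4 → s4 → s4 → s4 → s4 → s4 → s4 → s4 → s4 → s4 → s4 → s4

s4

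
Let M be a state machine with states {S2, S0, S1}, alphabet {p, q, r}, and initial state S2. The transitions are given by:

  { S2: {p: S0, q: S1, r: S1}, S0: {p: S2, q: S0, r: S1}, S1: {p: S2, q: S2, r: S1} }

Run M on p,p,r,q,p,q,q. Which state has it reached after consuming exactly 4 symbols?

Trace: S2 -p-> S0 -p-> S2 -r-> S1 -q-> S2
After 4 symbols: S2.

S2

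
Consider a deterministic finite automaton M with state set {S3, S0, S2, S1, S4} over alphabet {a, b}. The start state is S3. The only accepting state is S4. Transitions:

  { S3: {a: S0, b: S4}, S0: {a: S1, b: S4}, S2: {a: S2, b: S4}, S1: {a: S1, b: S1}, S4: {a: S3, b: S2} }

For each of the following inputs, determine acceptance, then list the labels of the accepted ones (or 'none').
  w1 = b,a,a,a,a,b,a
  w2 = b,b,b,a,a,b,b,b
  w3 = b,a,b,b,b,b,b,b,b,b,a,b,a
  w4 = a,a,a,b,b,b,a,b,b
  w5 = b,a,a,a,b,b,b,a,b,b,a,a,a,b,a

w1: Trace: S3 -b-> S4 -a-> S3 -a-> S0 -a-> S1 -a-> S1 -b-> S1 -a-> S1  → end S1, rejected
w2: Trace: S3 -b-> S4 -b-> S2 -b-> S4 -a-> S3 -a-> S0 -b-> S4 -b-> S2 -b-> S4  → end S4, accepted
w3: Trace: S3 -b-> S4 -a-> S3 -b-> S4 -b-> S2 -b-> S4 -b-> S2 -b-> S4 -b-> S2 -b-> S4 -b-> S2 -a-> S2 -b-> S4 -a-> S3  → end S3, rejected
w4: Trace: S3 -a-> S0 -a-> S1 -a-> S1 -b-> S1 -b-> S1 -b-> S1 -a-> S1 -b-> S1 -b-> S1  → end S1, rejected
w5: Trace: S3 -b-> S4 -a-> S3 -a-> S0 -a-> S1 -b-> S1 -b-> S1 -b-> S1 -a-> S1 -b-> S1 -b-> S1 -a-> S1 -a-> S1 -a-> S1 -b-> S1 -a-> S1  → end S1, rejected

w2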